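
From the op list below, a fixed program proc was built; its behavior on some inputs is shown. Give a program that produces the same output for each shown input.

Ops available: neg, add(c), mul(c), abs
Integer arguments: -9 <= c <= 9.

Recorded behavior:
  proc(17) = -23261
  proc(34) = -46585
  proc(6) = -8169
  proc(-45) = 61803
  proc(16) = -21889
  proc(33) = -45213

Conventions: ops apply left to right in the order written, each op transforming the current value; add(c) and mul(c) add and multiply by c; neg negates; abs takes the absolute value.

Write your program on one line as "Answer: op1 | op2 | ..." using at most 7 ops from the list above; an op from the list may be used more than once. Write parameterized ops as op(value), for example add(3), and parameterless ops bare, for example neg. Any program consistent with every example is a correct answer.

mul(7) | mul(4) | add(-1) | mul(7) | add(-2) | mul(-7)

Check, running the answer program on each example:
  17 -> 119 -> 476 -> 475 -> 3325 -> 3323 -> -23261
  34 -> 238 -> 952 -> 951 -> 6657 -> 6655 -> -46585
  6 -> 42 -> 168 -> 167 -> 1169 -> 1167 -> -8169
  -45 -> -315 -> -1260 -> -1261 -> -8827 -> -8829 -> 61803
  16 -> 112 -> 448 -> 447 -> 3129 -> 3127 -> -21889
  33 -> 231 -> 924 -> 923 -> 6461 -> 6459 -> -45213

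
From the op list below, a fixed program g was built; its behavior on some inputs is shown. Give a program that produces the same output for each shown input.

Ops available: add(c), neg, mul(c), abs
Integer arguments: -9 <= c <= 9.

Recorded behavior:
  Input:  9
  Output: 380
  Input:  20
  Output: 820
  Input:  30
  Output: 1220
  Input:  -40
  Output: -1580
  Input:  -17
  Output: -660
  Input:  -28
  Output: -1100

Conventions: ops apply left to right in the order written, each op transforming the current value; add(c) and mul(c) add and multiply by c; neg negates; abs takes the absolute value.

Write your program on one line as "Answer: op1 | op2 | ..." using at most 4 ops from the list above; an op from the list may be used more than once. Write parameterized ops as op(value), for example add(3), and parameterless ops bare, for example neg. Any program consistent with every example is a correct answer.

mul(-8) | add(-4) | mul(-5)

Check, running the answer program on each example:
  9 -> -72 -> -76 -> 380
  20 -> -160 -> -164 -> 820
  30 -> -240 -> -244 -> 1220
  -40 -> 320 -> 316 -> -1580
  -17 -> 136 -> 132 -> -660
  -28 -> 224 -> 220 -> -1100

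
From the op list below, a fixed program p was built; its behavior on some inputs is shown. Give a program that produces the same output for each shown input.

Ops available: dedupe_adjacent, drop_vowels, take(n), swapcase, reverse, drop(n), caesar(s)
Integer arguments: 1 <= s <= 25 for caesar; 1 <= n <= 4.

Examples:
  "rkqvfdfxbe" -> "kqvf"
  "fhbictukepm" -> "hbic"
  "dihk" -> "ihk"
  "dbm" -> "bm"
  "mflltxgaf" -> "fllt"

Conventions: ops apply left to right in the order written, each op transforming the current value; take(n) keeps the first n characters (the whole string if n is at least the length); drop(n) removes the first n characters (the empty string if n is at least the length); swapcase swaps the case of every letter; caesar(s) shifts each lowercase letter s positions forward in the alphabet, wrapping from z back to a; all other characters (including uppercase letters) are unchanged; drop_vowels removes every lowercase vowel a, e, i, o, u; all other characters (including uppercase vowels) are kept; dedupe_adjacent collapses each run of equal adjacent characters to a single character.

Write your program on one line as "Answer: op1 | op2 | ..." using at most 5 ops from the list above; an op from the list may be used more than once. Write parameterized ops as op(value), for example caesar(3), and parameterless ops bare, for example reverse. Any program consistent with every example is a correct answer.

swapcase | drop(1) | take(4) | swapcase

Check, running the answer program on each example:
  "rkqvfdfxbe" -> "RKQVFDFXBE" -> "KQVFDFXBE" -> "KQVF" -> "kqvf"
  "fhbictukepm" -> "FHBICTUKEPM" -> "HBICTUKEPM" -> "HBIC" -> "hbic"
  "dihk" -> "DIHK" -> "IHK" -> "IHK" -> "ihk"
  "dbm" -> "DBM" -> "BM" -> "BM" -> "bm"
  "mflltxgaf" -> "MFLLTXGAF" -> "FLLTXGAF" -> "FLLT" -> "fllt"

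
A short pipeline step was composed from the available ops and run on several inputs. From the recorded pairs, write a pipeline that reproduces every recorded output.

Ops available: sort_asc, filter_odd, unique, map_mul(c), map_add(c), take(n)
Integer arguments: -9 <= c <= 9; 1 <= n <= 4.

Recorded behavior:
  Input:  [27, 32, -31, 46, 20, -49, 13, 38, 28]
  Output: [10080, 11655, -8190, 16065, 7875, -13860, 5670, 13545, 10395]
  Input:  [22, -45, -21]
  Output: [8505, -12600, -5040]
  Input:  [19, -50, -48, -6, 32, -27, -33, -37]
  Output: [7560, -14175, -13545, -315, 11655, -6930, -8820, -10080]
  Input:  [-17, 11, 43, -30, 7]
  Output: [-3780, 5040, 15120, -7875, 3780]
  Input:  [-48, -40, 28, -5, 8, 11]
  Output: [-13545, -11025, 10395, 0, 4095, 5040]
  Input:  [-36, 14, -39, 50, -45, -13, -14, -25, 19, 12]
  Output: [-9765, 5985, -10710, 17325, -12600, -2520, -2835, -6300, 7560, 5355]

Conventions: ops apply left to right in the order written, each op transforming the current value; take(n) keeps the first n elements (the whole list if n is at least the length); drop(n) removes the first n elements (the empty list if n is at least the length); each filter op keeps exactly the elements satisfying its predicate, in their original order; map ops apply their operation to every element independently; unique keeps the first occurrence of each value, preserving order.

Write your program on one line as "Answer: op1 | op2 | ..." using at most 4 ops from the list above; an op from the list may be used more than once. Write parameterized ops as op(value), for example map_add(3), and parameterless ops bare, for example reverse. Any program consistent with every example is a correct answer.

map_add(5) | map_mul(7) | map_mul(9) | map_mul(5)

Check, running the answer program on each example:
  [27, 32, -31, 46, 20, -49, 13, 38, 28] -> [32, 37, -26, 51, 25, -44, 18, 43, 33] -> [224, 259, -182, 357, 175, -308, 126, 301, 231] -> [2016, 2331, -1638, 3213, 1575, -2772, 1134, 2709, 2079] -> [10080, 11655, -8190, 16065, 7875, -13860, 5670, 13545, 10395]
  [22, -45, -21] -> [27, -40, -16] -> [189, -280, -112] -> [1701, -2520, -1008] -> [8505, -12600, -5040]
  [19, -50, -48, -6, 32, -27, -33, -37] -> [24, -45, -43, -1, 37, -22, -28, -32] -> [168, -315, -301, -7, 259, -154, -196, -224] -> [1512, -2835, -2709, -63, 2331, -1386, -1764, -2016] -> [7560, -14175, -13545, -315, 11655, -6930, -8820, -10080]
  [-17, 11, 43, -30, 7] -> [-12, 16, 48, -25, 12] -> [-84, 112, 336, -175, 84] -> [-756, 1008, 3024, -1575, 756] -> [-3780, 5040, 15120, -7875, 3780]
  [-48, -40, 28, -5, 8, 11] -> [-43, -35, 33, 0, 13, 16] -> [-301, -245, 231, 0, 91, 112] -> [-2709, -2205, 2079, 0, 819, 1008] -> [-13545, -11025, 10395, 0, 4095, 5040]
  [-36, 14, -39, 50, -45, -13, -14, -25, 19, 12] -> [-31, 19, -34, 55, -40, -8, -9, -20, 24, 17] -> [-217, 133, -238, 385, -280, -56, -63, -140, 168, 119] -> [-1953, 1197, -2142, 3465, -2520, -504, -567, -1260, 1512, 1071] -> [-9765, 5985, -10710, 17325, -12600, -2520, -2835, -6300, 7560, 5355]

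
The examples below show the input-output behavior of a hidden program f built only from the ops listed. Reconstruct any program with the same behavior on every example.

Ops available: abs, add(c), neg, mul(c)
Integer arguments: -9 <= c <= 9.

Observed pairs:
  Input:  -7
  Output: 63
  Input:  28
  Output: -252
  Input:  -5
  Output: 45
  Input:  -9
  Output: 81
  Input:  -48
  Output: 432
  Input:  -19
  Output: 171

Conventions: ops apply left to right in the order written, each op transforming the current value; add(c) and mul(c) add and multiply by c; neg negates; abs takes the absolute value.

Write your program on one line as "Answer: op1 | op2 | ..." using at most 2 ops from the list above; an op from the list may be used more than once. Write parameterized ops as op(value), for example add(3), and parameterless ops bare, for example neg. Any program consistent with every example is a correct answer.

mul(9) | neg

Check, running the answer program on each example:
  -7 -> -63 -> 63
  28 -> 252 -> -252
  -5 -> -45 -> 45
  -9 -> -81 -> 81
  -48 -> -432 -> 432
  -19 -> -171 -> 171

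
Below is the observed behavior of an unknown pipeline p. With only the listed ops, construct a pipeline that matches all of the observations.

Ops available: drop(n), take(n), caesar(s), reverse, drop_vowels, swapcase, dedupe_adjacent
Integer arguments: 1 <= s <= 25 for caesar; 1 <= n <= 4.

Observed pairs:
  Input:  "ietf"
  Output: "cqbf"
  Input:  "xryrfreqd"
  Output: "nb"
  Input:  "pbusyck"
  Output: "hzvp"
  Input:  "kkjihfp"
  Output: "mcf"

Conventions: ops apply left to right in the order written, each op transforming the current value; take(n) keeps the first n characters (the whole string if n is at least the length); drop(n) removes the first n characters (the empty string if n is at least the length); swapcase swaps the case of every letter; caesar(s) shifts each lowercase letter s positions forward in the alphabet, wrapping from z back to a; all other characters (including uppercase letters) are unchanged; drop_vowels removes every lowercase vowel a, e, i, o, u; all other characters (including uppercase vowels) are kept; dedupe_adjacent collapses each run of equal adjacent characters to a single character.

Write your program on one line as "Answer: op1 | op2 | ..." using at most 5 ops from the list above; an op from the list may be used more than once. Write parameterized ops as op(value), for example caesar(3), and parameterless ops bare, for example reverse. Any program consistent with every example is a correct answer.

reverse | take(4) | caesar(23) | drop_vowels

Check, running the answer program on each example:
  "ietf" -> "ftei" -> "ftei" -> "cqbf" -> "cqbf"
  "xryrfreqd" -> "dqerfryrx" -> "dqer" -> "anbo" -> "nb"
  "pbusyck" -> "kcysubp" -> "kcys" -> "hzvp" -> "hzvp"
  "kkjihfp" -> "pfhijkk" -> "pfhi" -> "mcef" -> "mcf"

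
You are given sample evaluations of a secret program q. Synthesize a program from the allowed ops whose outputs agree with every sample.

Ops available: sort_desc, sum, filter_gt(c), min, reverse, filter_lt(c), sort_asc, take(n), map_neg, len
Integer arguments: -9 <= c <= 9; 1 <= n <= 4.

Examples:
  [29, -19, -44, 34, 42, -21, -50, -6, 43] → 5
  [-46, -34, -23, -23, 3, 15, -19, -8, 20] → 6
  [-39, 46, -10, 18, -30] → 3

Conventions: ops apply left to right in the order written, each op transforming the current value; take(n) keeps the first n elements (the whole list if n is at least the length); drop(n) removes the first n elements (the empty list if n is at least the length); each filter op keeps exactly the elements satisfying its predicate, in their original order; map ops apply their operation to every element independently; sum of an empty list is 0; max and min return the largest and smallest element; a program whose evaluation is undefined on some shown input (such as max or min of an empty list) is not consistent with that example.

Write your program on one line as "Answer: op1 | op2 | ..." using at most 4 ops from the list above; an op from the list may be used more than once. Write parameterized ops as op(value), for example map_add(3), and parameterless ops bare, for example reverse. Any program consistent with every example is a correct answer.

map_neg | sort_asc | filter_gt(1) | len

Check, running the answer program on each example:
  [29, -19, -44, 34, 42, -21, -50, -6, 43] -> [-29, 19, 44, -34, -42, 21, 50, 6, -43] -> [-43, -42, -34, -29, 6, 19, 21, 44, 50] -> [6, 19, 21, 44, 50] -> 5
  [-46, -34, -23, -23, 3, 15, -19, -8, 20] -> [46, 34, 23, 23, -3, -15, 19, 8, -20] -> [-20, -15, -3, 8, 19, 23, 23, 34, 46] -> [8, 19, 23, 23, 34, 46] -> 6
  [-39, 46, -10, 18, -30] -> [39, -46, 10, -18, 30] -> [-46, -18, 10, 30, 39] -> [10, 30, 39] -> 3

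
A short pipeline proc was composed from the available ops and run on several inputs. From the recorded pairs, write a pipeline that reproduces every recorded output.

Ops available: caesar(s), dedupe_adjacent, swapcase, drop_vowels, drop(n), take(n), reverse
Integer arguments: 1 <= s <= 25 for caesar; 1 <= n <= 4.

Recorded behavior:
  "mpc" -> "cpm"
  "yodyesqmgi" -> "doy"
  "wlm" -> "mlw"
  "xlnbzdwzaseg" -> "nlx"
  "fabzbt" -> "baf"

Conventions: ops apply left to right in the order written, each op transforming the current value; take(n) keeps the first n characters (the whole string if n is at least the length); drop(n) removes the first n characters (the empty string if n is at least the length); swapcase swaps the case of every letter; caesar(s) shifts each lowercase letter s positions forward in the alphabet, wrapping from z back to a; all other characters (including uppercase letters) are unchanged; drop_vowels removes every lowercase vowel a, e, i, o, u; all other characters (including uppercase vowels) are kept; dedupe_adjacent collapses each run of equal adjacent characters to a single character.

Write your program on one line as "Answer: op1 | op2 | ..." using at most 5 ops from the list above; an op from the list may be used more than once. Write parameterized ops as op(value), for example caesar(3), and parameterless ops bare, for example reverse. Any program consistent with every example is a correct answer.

take(4) | take(3) | caesar(14) | reverse | caesar(12)

Check, running the answer program on each example:
  "mpc" -> "mpc" -> "mpc" -> "adq" -> "qda" -> "cpm"
  "yodyesqmgi" -> "yody" -> "yod" -> "mcr" -> "rcm" -> "doy"
  "wlm" -> "wlm" -> "wlm" -> "kza" -> "azk" -> "mlw"
  "xlnbzdwzaseg" -> "xlnb" -> "xln" -> "lzb" -> "bzl" -> "nlx"
  "fabzbt" -> "fabz" -> "fab" -> "top" -> "pot" -> "baf"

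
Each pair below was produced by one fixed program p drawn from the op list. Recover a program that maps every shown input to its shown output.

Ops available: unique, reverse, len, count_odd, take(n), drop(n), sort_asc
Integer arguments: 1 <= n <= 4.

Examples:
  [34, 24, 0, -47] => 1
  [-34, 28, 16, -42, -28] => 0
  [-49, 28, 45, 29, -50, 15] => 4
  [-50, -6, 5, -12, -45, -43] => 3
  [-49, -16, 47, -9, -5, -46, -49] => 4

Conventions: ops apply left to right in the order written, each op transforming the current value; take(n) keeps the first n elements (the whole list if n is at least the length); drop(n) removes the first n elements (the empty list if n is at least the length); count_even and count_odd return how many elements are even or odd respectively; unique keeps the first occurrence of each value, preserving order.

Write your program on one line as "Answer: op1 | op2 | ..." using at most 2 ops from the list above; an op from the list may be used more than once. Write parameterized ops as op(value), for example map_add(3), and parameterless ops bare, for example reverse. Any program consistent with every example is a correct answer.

unique | count_odd

Check, running the answer program on each example:
  [34, 24, 0, -47] -> [34, 24, 0, -47] -> 1
  [-34, 28, 16, -42, -28] -> [-34, 28, 16, -42, -28] -> 0
  [-49, 28, 45, 29, -50, 15] -> [-49, 28, 45, 29, -50, 15] -> 4
  [-50, -6, 5, -12, -45, -43] -> [-50, -6, 5, -12, -45, -43] -> 3
  [-49, -16, 47, -9, -5, -46, -49] -> [-49, -16, 47, -9, -5, -46] -> 4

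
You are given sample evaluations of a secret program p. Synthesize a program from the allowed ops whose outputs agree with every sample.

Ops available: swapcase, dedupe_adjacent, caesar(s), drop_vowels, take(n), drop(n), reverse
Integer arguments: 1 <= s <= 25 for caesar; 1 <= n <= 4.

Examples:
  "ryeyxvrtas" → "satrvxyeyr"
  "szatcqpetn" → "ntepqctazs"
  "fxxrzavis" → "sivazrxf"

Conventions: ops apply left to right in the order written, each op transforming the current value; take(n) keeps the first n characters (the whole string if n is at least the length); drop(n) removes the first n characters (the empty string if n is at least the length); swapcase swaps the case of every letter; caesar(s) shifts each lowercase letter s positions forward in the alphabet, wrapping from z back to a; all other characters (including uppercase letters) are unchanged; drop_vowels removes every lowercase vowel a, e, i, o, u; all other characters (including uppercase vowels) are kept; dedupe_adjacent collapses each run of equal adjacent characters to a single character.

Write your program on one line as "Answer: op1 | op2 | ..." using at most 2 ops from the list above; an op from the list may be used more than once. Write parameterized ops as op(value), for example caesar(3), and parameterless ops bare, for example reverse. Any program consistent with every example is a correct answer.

reverse | dedupe_adjacent

Check, running the answer program on each example:
  "ryeyxvrtas" -> "satrvxyeyr" -> "satrvxyeyr"
  "szatcqpetn" -> "ntepqctazs" -> "ntepqctazs"
  "fxxrzavis" -> "sivazrxxf" -> "sivazrxf"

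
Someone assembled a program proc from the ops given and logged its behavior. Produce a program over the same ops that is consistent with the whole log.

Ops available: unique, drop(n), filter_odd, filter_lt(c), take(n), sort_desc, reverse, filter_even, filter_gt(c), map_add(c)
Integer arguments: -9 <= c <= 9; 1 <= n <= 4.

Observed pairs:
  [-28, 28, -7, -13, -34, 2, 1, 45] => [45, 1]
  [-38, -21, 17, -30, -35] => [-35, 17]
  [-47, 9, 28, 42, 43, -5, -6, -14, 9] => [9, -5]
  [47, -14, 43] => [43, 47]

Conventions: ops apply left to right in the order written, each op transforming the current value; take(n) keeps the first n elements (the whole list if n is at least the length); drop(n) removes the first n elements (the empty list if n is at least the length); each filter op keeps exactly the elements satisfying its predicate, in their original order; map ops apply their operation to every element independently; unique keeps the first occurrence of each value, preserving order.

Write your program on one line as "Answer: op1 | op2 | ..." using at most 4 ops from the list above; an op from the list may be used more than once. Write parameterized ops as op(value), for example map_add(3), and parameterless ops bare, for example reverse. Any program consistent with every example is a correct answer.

filter_odd | reverse | take(2)

Check, running the answer program on each example:
  [-28, 28, -7, -13, -34, 2, 1, 45] -> [-7, -13, 1, 45] -> [45, 1, -13, -7] -> [45, 1]
  [-38, -21, 17, -30, -35] -> [-21, 17, -35] -> [-35, 17, -21] -> [-35, 17]
  [-47, 9, 28, 42, 43, -5, -6, -14, 9] -> [-47, 9, 43, -5, 9] -> [9, -5, 43, 9, -47] -> [9, -5]
  [47, -14, 43] -> [47, 43] -> [43, 47] -> [43, 47]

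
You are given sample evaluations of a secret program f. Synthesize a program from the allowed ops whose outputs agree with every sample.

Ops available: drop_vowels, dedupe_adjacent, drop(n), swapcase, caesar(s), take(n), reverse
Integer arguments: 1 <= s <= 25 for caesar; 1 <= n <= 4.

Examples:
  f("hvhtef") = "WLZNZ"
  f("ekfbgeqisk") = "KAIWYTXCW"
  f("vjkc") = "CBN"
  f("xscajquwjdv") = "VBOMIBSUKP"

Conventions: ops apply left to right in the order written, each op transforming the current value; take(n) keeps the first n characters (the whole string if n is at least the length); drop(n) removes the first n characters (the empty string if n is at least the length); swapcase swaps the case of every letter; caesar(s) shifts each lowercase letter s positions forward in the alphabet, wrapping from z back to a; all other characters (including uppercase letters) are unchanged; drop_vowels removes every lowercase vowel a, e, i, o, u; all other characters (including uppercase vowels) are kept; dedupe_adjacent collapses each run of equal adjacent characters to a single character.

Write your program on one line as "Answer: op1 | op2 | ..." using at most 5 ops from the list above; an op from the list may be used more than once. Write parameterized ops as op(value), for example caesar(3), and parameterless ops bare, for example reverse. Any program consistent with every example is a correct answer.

caesar(4) | caesar(14) | reverse | drop(1) | swapcase

Check, running the answer program on each example:
  "hvhtef" -> "lzlxij" -> "znzlwx" -> "xwlznz" -> "wlznz" -> "WLZNZ"
  "ekfbgeqisk" -> "iojfkiumwo" -> "wcxtywiakc" -> "ckaiwytxcw" -> "kaiwytxcw" -> "KAIWYTXCW"
  "vjkc" -> "znog" -> "nbcu" -> "ucbn" -> "cbn" -> "CBN"
  "xscajquwjdv" -> "bwgenuyanhz" -> "pkusbimobvn" -> "nvbomibsukp" -> "vbomibsukp" -> "VBOMIBSUKP"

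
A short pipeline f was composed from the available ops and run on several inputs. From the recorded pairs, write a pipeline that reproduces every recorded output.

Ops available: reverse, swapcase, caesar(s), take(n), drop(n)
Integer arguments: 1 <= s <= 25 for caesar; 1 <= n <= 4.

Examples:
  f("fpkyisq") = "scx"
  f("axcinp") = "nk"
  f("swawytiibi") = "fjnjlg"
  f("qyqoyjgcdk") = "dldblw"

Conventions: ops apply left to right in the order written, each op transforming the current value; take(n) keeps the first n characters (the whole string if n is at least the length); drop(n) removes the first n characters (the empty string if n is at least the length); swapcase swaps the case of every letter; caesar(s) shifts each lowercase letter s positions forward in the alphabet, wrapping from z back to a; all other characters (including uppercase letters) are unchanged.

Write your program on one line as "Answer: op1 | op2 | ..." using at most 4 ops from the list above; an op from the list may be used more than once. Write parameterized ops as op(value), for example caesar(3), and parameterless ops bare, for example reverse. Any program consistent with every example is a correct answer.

reverse | caesar(13) | drop(4) | reverse

Check, running the answer program on each example:
  "fpkyisq" -> "qsiykpf" -> "dfvlxcs" -> "xcs" -> "scx"
  "axcinp" -> "pnicxa" -> "cavpkn" -> "kn" -> "nk"
  "swawytiibi" -> "ibiitywaws" -> "vovvgljnjf" -> "gljnjf" -> "fjnjlg"
  "qyqoyjgcdk" -> "kdcgjyoqyq" -> "xqptwlbdld" -> "wlbdld" -> "dldblw"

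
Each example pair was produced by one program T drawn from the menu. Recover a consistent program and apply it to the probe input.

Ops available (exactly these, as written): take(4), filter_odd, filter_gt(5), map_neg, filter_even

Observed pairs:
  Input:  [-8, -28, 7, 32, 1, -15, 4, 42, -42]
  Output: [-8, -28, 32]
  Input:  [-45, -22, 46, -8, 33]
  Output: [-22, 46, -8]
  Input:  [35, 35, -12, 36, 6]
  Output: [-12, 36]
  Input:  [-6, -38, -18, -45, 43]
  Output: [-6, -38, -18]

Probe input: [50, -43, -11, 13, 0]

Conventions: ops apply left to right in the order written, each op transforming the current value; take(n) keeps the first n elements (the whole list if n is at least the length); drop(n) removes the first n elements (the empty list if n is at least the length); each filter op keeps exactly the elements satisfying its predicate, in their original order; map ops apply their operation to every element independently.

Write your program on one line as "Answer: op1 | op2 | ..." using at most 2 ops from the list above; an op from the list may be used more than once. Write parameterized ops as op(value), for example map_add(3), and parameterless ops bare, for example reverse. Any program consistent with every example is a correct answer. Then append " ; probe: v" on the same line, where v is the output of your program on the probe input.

take(4) | filter_even ; probe: [50]

Check, running the answer program on each example:
  [-8, -28, 7, 32, 1, -15, 4, 42, -42] -> [-8, -28, 7, 32] -> [-8, -28, 32]
  [-45, -22, 46, -8, 33] -> [-45, -22, 46, -8] -> [-22, 46, -8]
  [35, 35, -12, 36, 6] -> [35, 35, -12, 36] -> [-12, 36]
  [-6, -38, -18, -45, 43] -> [-6, -38, -18, -45] -> [-6, -38, -18]
  probe: [50, -43, -11, 13, 0] -> [50, -43, -11, 13] -> [50]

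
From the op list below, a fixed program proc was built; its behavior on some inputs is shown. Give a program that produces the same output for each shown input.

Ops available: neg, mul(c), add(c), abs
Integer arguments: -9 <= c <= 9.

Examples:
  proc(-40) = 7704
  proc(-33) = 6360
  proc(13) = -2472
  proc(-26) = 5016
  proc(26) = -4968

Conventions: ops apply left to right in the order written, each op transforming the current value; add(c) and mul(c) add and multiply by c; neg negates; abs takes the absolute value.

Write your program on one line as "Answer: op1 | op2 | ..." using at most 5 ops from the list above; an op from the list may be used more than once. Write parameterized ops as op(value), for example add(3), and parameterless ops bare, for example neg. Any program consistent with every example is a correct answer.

mul(8) | mul(8) | add(-8) | mul(3) | neg

Check, running the answer program on each example:
  -40 -> -320 -> -2560 -> -2568 -> -7704 -> 7704
  -33 -> -264 -> -2112 -> -2120 -> -6360 -> 6360
  13 -> 104 -> 832 -> 824 -> 2472 -> -2472
  -26 -> -208 -> -1664 -> -1672 -> -5016 -> 5016
  26 -> 208 -> 1664 -> 1656 -> 4968 -> -4968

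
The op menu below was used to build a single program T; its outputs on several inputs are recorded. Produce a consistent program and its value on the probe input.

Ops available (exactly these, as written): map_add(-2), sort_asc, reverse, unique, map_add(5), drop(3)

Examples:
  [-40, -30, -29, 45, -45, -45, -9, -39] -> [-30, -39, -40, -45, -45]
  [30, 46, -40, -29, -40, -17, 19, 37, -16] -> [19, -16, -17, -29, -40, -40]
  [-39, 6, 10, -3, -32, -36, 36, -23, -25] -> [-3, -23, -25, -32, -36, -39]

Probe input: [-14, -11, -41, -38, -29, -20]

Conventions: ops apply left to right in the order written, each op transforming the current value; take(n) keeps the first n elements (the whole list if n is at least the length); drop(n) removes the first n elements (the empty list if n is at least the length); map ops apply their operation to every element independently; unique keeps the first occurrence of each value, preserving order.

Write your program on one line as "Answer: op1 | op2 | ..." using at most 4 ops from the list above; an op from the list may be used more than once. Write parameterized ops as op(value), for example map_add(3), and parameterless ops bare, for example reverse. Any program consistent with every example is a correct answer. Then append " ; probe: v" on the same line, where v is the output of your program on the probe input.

sort_asc | reverse | drop(3) ; probe: [-29, -38, -41]

Check, running the answer program on each example:
  [-40, -30, -29, 45, -45, -45, -9, -39] -> [-45, -45, -40, -39, -30, -29, -9, 45] -> [45, -9, -29, -30, -39, -40, -45, -45] -> [-30, -39, -40, -45, -45]
  [30, 46, -40, -29, -40, -17, 19, 37, -16] -> [-40, -40, -29, -17, -16, 19, 30, 37, 46] -> [46, 37, 30, 19, -16, -17, -29, -40, -40] -> [19, -16, -17, -29, -40, -40]
  [-39, 6, 10, -3, -32, -36, 36, -23, -25] -> [-39, -36, -32, -25, -23, -3, 6, 10, 36] -> [36, 10, 6, -3, -23, -25, -32, -36, -39] -> [-3, -23, -25, -32, -36, -39]
  probe: [-14, -11, -41, -38, -29, -20] -> [-41, -38, -29, -20, -14, -11] -> [-11, -14, -20, -29, -38, -41] -> [-29, -38, -41]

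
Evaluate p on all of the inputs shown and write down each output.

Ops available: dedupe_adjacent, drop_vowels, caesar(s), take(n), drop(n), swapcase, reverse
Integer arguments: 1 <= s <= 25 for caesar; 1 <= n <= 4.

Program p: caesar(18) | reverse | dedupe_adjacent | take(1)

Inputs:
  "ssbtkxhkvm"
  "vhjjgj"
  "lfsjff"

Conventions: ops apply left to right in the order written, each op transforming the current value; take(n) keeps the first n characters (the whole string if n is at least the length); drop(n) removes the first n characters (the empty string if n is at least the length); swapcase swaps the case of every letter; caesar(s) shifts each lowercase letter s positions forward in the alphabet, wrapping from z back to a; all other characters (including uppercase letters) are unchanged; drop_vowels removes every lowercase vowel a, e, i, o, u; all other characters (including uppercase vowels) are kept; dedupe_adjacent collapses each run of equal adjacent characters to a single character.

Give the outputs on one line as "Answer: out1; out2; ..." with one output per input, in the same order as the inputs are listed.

Execution, op by op:
  "ssbtkxhkvm" -> "kktlcpzcne" -> "enczpcltkk" -> "enczpcltk" -> "e"
  "vhjjgj" -> "nzbbyb" -> "bybbzn" -> "bybzn" -> "b"
  "lfsjff" -> "dxkbxx" -> "xxbkxd" -> "xbkxd" -> "x"

"e"; "b"; "x"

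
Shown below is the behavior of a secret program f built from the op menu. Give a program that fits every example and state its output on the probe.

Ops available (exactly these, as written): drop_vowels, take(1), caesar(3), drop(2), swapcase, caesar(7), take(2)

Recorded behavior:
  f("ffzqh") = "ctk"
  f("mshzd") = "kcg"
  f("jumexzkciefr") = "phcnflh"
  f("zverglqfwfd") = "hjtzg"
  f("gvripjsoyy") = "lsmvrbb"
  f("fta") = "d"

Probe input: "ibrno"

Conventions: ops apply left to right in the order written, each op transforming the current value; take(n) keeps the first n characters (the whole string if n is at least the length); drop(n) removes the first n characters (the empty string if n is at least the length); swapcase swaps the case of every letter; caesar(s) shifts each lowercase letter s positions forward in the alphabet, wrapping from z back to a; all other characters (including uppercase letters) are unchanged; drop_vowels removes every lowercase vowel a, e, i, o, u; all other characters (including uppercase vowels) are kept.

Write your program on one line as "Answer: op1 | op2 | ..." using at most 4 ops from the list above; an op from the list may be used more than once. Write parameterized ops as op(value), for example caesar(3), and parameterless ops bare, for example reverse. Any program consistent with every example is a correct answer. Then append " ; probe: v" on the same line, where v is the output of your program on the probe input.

caesar(3) | drop(2) | drop_vowels ; probe: "qr"

Check, running the answer program on each example:
  "ffzqh" -> "iictk" -> "ctk" -> "ctk"
  "mshzd" -> "pvkcg" -> "kcg" -> "kcg"
  "jumexzkciefr" -> "mxphacnflhiu" -> "phacnflhiu" -> "phcnflh"
  "zverglqfwfd" -> "cyhujotizig" -> "hujotizig" -> "hjtzg"
  "gvripjsoyy" -> "jyulsmvrbb" -> "ulsmvrbb" -> "lsmvrbb"
  "fta" -> "iwd" -> "d" -> "d"
  probe: "ibrno" -> "leuqr" -> "uqr" -> "qr"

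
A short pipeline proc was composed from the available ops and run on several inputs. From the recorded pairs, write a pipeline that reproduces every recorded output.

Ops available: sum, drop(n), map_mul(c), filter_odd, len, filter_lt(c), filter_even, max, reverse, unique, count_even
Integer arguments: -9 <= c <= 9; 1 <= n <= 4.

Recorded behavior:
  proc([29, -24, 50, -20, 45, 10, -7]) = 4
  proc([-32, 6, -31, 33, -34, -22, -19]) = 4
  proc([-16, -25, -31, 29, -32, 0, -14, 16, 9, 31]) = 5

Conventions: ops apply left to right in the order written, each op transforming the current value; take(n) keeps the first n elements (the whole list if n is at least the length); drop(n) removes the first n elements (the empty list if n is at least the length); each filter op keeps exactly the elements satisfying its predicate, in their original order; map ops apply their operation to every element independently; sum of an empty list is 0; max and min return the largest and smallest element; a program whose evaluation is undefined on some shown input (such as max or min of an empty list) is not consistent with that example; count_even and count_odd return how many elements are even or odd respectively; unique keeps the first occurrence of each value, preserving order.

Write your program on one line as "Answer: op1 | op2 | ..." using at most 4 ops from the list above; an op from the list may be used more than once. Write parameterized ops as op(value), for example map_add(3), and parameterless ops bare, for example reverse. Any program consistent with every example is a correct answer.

map_mul(-5) | filter_even | len

Check, running the answer program on each example:
  [29, -24, 50, -20, 45, 10, -7] -> [-145, 120, -250, 100, -225, -50, 35] -> [120, -250, 100, -50] -> 4
  [-32, 6, -31, 33, -34, -22, -19] -> [160, -30, 155, -165, 170, 110, 95] -> [160, -30, 170, 110] -> 4
  [-16, -25, -31, 29, -32, 0, -14, 16, 9, 31] -> [80, 125, 155, -145, 160, 0, 70, -80, -45, -155] -> [80, 160, 0, 70, -80] -> 5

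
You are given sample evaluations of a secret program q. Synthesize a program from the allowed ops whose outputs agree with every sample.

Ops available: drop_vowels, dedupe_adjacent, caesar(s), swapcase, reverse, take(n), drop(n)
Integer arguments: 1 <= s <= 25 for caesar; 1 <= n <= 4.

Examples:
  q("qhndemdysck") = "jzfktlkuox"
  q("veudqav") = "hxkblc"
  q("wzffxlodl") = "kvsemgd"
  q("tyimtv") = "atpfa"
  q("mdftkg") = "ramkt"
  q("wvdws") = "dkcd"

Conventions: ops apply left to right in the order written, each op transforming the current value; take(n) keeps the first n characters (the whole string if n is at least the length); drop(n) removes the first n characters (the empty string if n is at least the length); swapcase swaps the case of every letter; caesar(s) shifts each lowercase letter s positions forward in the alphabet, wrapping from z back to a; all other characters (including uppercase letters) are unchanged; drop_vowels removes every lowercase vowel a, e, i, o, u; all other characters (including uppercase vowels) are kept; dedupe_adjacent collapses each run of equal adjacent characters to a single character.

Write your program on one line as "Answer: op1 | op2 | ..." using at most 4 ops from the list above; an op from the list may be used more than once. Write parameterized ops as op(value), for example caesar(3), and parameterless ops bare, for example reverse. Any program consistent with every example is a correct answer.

caesar(7) | reverse | drop(1) | dedupe_adjacent

Check, running the answer program on each example:
  "qhndemdysck" -> "xoukltkfzjr" -> "rjzfktlkuox" -> "jzfktlkuox" -> "jzfktlkuox"
  "veudqav" -> "clbkxhc" -> "chxkblc" -> "hxkblc" -> "hxkblc"
  "wzffxlodl" -> "dgmmesvks" -> "skvsemmgd" -> "kvsemmgd" -> "kvsemgd"
  "tyimtv" -> "afptac" -> "catpfa" -> "atpfa" -> "atpfa"
  "mdftkg" -> "tkmarn" -> "nramkt" -> "ramkt" -> "ramkt"
  "wvdws" -> "dckdz" -> "zdkcd" -> "dkcd" -> "dkcd"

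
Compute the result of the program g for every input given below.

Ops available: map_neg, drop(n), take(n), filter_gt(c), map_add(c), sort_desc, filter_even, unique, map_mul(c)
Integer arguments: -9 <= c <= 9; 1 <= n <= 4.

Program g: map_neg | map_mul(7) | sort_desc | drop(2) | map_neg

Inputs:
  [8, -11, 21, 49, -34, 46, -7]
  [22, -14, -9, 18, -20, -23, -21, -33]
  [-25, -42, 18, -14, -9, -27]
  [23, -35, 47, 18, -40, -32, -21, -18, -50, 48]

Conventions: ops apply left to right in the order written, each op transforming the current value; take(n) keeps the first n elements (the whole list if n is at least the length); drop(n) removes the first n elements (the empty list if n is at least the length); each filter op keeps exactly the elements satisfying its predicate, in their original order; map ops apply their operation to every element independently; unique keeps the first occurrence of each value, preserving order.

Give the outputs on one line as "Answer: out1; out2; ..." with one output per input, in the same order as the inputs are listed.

Execution, op by op:
  [8, -11, 21, 49, -34, 46, -7] -> [-8, 11, -21, -49, 34, -46, 7] -> [-56, 77, -147, -343, 238, -322, 49] -> [238, 77, 49, -56, -147, -322, -343] -> [49, -56, -147, -322, -343] -> [-49, 56, 147, 322, 343]
  [22, -14, -9, 18, -20, -23, -21, -33] -> [-22, 14, 9, -18, 20, 23, 21, 33] -> [-154, 98, 63, -126, 140, 161, 147, 231] -> [231, 161, 147, 140, 98, 63, -126, -154] -> [147, 140, 98, 63, -126, -154] -> [-147, -140, -98, -63, 126, 154]
  [-25, -42, 18, -14, -9, -27] -> [25, 42, -18, 14, 9, 27] -> [175, 294, -126, 98, 63, 189] -> [294, 189, 175, 98, 63, -126] -> [175, 98, 63, -126] -> [-175, -98, -63, 126]
  [23, -35, 47, 18, -40, -32, -21, -18, -50, 48] -> [-23, 35, -47, -18, 40, 32, 21, 18, 50, -48] -> [-161, 245, -329, -126, 280, 224, 147, 126, 350, -336] -> [350, 280, 245, 224, 147, 126, -126, -161, -329, -336] -> [245, 224, 147, 126, -126, -161, -329, -336] -> [-245, -224, -147, -126, 126, 161, 329, 336]

[-49, 56, 147, 322, 343]; [-147, -140, -98, -63, 126, 154]; [-175, -98, -63, 126]; [-245, -224, -147, -126, 126, 161, 329, 336]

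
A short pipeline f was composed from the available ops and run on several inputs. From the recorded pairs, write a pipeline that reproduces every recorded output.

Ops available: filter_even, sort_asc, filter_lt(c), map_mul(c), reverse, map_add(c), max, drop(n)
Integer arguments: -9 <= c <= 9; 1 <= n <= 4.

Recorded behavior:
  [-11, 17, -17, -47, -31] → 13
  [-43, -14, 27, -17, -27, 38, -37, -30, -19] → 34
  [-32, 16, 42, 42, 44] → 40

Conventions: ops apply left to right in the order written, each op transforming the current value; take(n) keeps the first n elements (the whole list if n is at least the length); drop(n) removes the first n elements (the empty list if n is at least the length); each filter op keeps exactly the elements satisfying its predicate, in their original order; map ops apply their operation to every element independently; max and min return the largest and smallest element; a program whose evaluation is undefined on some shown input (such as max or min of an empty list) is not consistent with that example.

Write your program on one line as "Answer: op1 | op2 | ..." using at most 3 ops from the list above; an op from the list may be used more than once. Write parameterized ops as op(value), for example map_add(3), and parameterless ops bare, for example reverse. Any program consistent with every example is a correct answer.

map_add(-4) | max

Check, running the answer program on each example:
  [-11, 17, -17, -47, -31] -> [-15, 13, -21, -51, -35] -> 13
  [-43, -14, 27, -17, -27, 38, -37, -30, -19] -> [-47, -18, 23, -21, -31, 34, -41, -34, -23] -> 34
  [-32, 16, 42, 42, 44] -> [-36, 12, 38, 38, 40] -> 40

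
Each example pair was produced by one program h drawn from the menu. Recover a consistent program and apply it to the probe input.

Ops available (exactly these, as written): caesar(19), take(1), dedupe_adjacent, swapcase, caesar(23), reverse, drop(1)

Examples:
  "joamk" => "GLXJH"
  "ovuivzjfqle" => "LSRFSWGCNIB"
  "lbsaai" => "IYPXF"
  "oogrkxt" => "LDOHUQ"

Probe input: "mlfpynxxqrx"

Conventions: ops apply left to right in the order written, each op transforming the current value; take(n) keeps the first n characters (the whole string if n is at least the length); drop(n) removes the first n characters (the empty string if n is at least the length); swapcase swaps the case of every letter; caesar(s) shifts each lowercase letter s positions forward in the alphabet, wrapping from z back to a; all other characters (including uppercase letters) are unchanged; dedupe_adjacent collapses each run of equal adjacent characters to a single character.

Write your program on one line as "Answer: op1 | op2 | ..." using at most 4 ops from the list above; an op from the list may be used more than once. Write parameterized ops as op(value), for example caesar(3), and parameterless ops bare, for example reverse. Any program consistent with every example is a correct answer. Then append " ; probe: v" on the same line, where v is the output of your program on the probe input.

caesar(23) | dedupe_adjacent | swapcase ; probe: "JICMVKUNOU"

Check, running the answer program on each example:
  "joamk" -> "glxjh" -> "glxjh" -> "GLXJH"
  "ovuivzjfqle" -> "lsrfswgcnib" -> "lsrfswgcnib" -> "LSRFSWGCNIB"
  "lbsaai" -> "iypxxf" -> "iypxf" -> "IYPXF"
  "oogrkxt" -> "lldohuq" -> "ldohuq" -> "LDOHUQ"
  probe: "mlfpynxxqrx" -> "jicmvkuunou" -> "jicmvkunou" -> "JICMVKUNOU"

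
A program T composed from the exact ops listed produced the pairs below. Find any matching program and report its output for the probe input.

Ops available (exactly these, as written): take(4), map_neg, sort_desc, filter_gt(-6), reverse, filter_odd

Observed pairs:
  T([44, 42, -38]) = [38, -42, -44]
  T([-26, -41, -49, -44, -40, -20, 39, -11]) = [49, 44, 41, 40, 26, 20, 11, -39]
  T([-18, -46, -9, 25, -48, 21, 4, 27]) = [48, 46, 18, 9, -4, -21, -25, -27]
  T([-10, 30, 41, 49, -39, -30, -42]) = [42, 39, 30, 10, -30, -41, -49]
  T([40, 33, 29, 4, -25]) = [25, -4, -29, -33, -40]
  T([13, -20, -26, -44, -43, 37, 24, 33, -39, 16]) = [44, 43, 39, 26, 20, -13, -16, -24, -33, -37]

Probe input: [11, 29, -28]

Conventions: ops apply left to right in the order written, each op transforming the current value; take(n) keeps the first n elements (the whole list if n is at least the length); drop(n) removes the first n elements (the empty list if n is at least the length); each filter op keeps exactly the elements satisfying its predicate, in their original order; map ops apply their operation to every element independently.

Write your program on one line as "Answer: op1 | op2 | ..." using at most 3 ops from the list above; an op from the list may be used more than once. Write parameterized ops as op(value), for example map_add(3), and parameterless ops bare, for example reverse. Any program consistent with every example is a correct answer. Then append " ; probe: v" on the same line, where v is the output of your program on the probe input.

sort_desc | map_neg | reverse ; probe: [28, -11, -29]

Check, running the answer program on each example:
  [44, 42, -38] -> [44, 42, -38] -> [-44, -42, 38] -> [38, -42, -44]
  [-26, -41, -49, -44, -40, -20, 39, -11] -> [39, -11, -20, -26, -40, -41, -44, -49] -> [-39, 11, 20, 26, 40, 41, 44, 49] -> [49, 44, 41, 40, 26, 20, 11, -39]
  [-18, -46, -9, 25, -48, 21, 4, 27] -> [27, 25, 21, 4, -9, -18, -46, -48] -> [-27, -25, -21, -4, 9, 18, 46, 48] -> [48, 46, 18, 9, -4, -21, -25, -27]
  [-10, 30, 41, 49, -39, -30, -42] -> [49, 41, 30, -10, -30, -39, -42] -> [-49, -41, -30, 10, 30, 39, 42] -> [42, 39, 30, 10, -30, -41, -49]
  [40, 33, 29, 4, -25] -> [40, 33, 29, 4, -25] -> [-40, -33, -29, -4, 25] -> [25, -4, -29, -33, -40]
  [13, -20, -26, -44, -43, 37, 24, 33, -39, 16] -> [37, 33, 24, 16, 13, -20, -26, -39, -43, -44] -> [-37, -33, -24, -16, -13, 20, 26, 39, 43, 44] -> [44, 43, 39, 26, 20, -13, -16, -24, -33, -37]
  probe: [11, 29, -28] -> [29, 11, -28] -> [-29, -11, 28] -> [28, -11, -29]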